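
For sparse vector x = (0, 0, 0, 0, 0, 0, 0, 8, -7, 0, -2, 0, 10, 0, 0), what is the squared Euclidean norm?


Non-zero entries: [(7, 8), (8, -7), (10, -2), (12, 10)]
Squares: [64, 49, 4, 100]
||x||_2^2 = sum = 217.

217


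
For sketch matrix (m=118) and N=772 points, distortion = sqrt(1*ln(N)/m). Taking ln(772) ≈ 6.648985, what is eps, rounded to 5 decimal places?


ln(772) ≈ 6.648985.
1*ln(N)/m ≈ 1*6.648985/118 ≈ 0.05634733.
eps = sqrt(0.05634733) ≈ 0.2373759 ≈ 0.23738.

0.23738


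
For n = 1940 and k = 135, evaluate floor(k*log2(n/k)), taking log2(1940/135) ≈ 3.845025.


log2(n/k) = log2(1940/135) ≈ 3.845025.
k*log2(n/k) ≈ 135*3.845025 = 519.078375.
floor(519.078375) = 519.

519


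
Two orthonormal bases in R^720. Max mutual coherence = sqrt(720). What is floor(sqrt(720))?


26^2 = 676 <= 720 < 729 = 27^2, so 26 <= sqrt(720) < 27.
floor(sqrt(720)) = 26.

26


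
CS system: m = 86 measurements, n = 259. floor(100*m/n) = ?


100*m/n = 100*86/259 ≈ 33.2046.
floor = 33.

33


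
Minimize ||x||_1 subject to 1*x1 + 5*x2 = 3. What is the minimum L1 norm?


Axis intercepts:
  x1 = 3, x2 = 0: L1 = 3
  x1 = 0, x2 = 3/5: L1 = 3/5
x* = (0, 3/5)
||x*||_1 = 3/5.

3/5


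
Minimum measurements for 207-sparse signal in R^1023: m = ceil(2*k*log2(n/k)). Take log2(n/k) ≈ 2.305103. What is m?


log2(n/k) = log2(1023/207) ≈ 2.305103.
2*k*log2(n/k) ≈ 2*207*2.305103 = 954.312642.
m = ceil(954.312642) = 955.

955


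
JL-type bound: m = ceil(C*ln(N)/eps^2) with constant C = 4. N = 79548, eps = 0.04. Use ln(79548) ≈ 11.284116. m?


ln(79548) ≈ 11.284116.
eps^2 = 0.04^2 = 0.0016.
C*ln(N)/eps^2 ≈ 4*11.284116/0.0016 ≈ 28210.29.
m = ceil(28210.29) = 28211.

28211


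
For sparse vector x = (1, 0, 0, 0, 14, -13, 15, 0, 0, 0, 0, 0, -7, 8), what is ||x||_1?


Non-zero entries: [(0, 1), (4, 14), (5, -13), (6, 15), (12, -7), (13, 8)]
Absolute values: [1, 14, 13, 15, 7, 8]
||x||_1 = sum = 58.

58


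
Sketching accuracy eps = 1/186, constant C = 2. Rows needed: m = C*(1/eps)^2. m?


1/eps = 186.
(1/eps)^2 = 34596.
m = 2*34596 = 69192.

69192


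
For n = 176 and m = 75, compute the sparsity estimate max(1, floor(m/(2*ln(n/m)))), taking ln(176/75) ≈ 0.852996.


n/m = 176/75.
ln(n/m) ≈ 0.852996.
2*ln(n/m) ≈ 1.705992.
m/(2*ln(n/m)) ≈ 75/1.705992 ≈ 43.9627.
floor = 43.
k_max = max(1, 43) = 43.

43


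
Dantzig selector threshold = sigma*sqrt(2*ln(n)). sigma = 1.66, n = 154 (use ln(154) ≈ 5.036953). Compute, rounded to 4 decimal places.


ln(154) ≈ 5.036953.
2*ln(n) ≈ 10.073906.
sqrt(2*ln(n)) ≈ sqrt(10.073906) ≈ 3.173942.
threshold ≈ 1.66*3.173942 = 5.26874372 ≈ 5.2687.

5.2687


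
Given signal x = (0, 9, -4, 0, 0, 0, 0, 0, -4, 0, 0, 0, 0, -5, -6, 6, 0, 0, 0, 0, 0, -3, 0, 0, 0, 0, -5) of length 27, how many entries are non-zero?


Non-zero positions: [1, 2, 8, 13, 14, 15, 21, 26].
Sparsity = 8.

8


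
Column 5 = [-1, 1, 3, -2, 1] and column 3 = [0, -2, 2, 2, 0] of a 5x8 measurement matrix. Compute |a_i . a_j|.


Inner product: -1*0 + 1*-2 + 3*2 + -2*2 + 1*0
Products: [0, -2, 6, -4, 0]
Sum = 0.
|dot| = 0.

0


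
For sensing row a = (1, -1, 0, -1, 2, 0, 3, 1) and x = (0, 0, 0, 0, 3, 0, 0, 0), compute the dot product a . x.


Non-zero terms: ['2*3']
Products: [6]
y = sum = 6.

6


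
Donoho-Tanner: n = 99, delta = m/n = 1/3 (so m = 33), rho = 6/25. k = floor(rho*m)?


m = 1/3*99 = 33.
rho = 6/25.
rho*m = 6/25*33 = 7.92.
k = floor(7.92) = 7.

7


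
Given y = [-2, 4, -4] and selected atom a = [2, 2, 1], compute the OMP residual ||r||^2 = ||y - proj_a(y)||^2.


a^T a = 9.
a^T y = 0.
coeff = 0/9 = 0.
||r||^2 = 36.

36


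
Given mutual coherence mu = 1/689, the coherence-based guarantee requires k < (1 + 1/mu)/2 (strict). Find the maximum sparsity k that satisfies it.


1/mu = 689.
1 + 1/mu = 690.
(1 + 1/mu)/2 = 345 is an integer and the inequality is strict, so k_max = 345 - 1 = 344.

344


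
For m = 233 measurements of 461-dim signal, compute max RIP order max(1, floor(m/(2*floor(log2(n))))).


floor(log2(461)) = 8.
2*8 = 16.
m/(2*floor(log2(n))) = 233/16 ≈ 14.5625.
floor = 14.
k = max(1, 14) = 14.

14


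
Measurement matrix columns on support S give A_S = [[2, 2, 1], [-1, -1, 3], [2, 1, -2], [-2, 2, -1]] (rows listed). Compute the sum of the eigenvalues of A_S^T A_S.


Sum of eigenvalues of A_S^T A_S = trace(A_S^T A_S) = sum of squared column norms of A_S.
A_S^T A_S diagonal: [13, 10, 15].
trace = 13 + 10 + 15 = 38.

38


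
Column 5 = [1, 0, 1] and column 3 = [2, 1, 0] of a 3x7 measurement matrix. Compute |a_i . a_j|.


Inner product: 1*2 + 0*1 + 1*0
Products: [2, 0, 0]
Sum = 2.
|dot| = 2.

2


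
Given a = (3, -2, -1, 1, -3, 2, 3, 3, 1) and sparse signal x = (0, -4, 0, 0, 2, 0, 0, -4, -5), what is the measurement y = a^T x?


Non-zero terms: ['-2*-4', '-3*2', '3*-4', '1*-5']
Products: [8, -6, -12, -5]
y = sum = -15.

-15


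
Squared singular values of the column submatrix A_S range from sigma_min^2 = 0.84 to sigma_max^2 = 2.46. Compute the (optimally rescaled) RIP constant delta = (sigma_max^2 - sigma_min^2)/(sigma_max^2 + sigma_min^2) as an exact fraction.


lambda_max - lambda_min = 2.46 - 0.84 = 1.62.
lambda_max + lambda_min = 2.46 + 0.84 = 3.30.
delta = 1.62/3.30 = 162/330 = 27/55.

27/55


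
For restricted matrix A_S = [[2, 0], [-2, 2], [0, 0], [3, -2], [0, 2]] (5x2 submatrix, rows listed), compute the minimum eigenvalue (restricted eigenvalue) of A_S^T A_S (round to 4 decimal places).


A_S^T A_S = [[17, -10], [-10, 12]].
trace = 29.
det = 104.
disc = trace^2 - 4*det = 841 - 4*104 = 425.
sqrt(425) ≈ 20.615528.
lam_min = (29 - sqrt(425))/2 ≈ (29 - 20.615528)/2 = 4.192236 ≈ 4.1922.

4.1922


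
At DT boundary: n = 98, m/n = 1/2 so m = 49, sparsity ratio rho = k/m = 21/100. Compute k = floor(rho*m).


m = 1/2*98 = 49.
rho = 21/100.
rho*m = 21/100*49 = 10.29.
k = floor(10.29) = 10.

10


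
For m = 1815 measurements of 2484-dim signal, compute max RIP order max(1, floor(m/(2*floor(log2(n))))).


floor(log2(2484)) = 11.
2*11 = 22.
m/(2*floor(log2(n))) = 1815/22 ≈ 82.5.
floor = 82.
k = max(1, 82) = 82.

82


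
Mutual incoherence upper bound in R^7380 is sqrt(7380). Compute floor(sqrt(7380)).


85^2 = 7225 <= 7380 < 7396 = 86^2, so 85 <= sqrt(7380) < 86.
floor(sqrt(7380)) = 85.

85


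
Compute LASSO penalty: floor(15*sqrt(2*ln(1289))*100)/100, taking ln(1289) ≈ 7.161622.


ln(1289) ≈ 7.161622.
2*ln(n) ≈ 14.323244.
sqrt(2*ln(n)) ≈ sqrt(14.323244) ≈ 3.784606.
lambda ≈ 15*3.784606 = 56.76909.
floor(lambda*100)/100 = 56.76.

56.76


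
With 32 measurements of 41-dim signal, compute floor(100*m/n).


100*m/n = 100*32/41 ≈ 78.0488.
floor = 78.

78


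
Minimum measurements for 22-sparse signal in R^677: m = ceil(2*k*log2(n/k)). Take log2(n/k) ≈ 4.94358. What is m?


log2(n/k) = log2(677/22) ≈ 4.94358.
2*k*log2(n/k) ≈ 2*22*4.94358 = 217.51752.
m = ceil(217.51752) = 218.

218


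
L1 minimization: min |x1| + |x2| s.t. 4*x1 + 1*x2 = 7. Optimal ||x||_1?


Axis intercepts:
  x1 = 7/4, x2 = 0: L1 = 7/4
  x1 = 0, x2 = 7: L1 = 7
x* = (7/4, 0)
||x*||_1 = 7/4.

7/4


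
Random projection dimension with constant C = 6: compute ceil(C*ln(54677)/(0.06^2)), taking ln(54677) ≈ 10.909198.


ln(54677) ≈ 10.909198.
eps^2 = 0.06^2 = 0.0036.
C*ln(N)/eps^2 ≈ 6*10.909198/0.0036 ≈ 18181.9967.
m = ceil(18181.9967) = 18182.

18182


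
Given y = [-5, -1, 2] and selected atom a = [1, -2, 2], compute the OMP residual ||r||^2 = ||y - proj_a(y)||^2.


a^T a = 9.
a^T y = 1.
coeff = 1/9 = 1/9.
||r||^2 = 269/9.

269/9


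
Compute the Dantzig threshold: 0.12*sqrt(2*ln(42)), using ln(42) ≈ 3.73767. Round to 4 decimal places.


ln(42) ≈ 3.73767.
2*ln(n) ≈ 7.47534.
sqrt(2*ln(n)) ≈ sqrt(7.47534) ≈ 2.734107.
threshold ≈ 0.12*2.734107 = 0.32809284 ≈ 0.3281.

0.3281


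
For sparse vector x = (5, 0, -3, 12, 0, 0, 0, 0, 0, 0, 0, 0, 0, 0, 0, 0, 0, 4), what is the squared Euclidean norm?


Non-zero entries: [(0, 5), (2, -3), (3, 12), (17, 4)]
Squares: [25, 9, 144, 16]
||x||_2^2 = sum = 194.

194


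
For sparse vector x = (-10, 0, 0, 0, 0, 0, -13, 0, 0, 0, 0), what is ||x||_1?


Non-zero entries: [(0, -10), (6, -13)]
Absolute values: [10, 13]
||x||_1 = sum = 23.

23


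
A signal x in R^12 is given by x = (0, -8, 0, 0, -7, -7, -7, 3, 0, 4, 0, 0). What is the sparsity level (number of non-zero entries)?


Non-zero positions: [1, 4, 5, 6, 7, 9].
Sparsity = 6.

6


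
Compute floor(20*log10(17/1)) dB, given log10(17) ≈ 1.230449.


||x||/||e|| = 17/1 = 17.
log10(17) ≈ 1.230449.
20*log10(||x||/||e||) ≈ 20*1.230449 = 24.60898.
floor(24.60898) = 24.

24


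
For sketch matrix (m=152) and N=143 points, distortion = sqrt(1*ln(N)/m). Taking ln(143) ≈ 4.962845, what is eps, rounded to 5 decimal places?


ln(143) ≈ 4.962845.
1*ln(N)/m ≈ 1*4.962845/152 ≈ 0.0326503.
eps = sqrt(0.0326503) ≈ 0.1806939 ≈ 0.18069.

0.18069


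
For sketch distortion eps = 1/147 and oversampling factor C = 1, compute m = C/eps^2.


1/eps = 147.
(1/eps)^2 = 21609.
m = 1*21609 = 21609.

21609


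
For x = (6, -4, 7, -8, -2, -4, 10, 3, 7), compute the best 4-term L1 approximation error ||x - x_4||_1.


Sorted |x_i| descending: [10, 8, 7, 7, 6, 4, 4, 3, 2]
Keep top 4: [10, 8, 7, 7]
Tail entries: [6, 4, 4, 3, 2]
L1 error = sum of tail = 19.

19


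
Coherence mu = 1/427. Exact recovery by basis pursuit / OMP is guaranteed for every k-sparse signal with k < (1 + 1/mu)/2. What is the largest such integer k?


1/mu = 427.
1 + 1/mu = 428.
(1 + 1/mu)/2 = 214 is an integer and the inequality is strict, so k_max = 214 - 1 = 213.

213


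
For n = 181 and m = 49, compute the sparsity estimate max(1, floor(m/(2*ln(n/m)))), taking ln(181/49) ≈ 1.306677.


n/m = 181/49.
ln(n/m) ≈ 1.306677.
2*ln(n/m) ≈ 2.613354.
m/(2*ln(n/m)) ≈ 49/2.613354 ≈ 18.7499.
floor = 18.
k_max = max(1, 18) = 18.

18


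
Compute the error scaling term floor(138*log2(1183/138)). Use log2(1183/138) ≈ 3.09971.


log2(n/k) = log2(1183/138) ≈ 3.09971.
k*log2(n/k) ≈ 138*3.09971 = 427.75998.
floor(427.75998) = 427.

427


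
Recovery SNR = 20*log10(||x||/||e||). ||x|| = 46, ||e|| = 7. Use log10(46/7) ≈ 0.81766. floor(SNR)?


||x||/||e|| = 46/7.
log10(46/7) ≈ 0.81766.
20*log10(||x||/||e||) ≈ 20*0.81766 = 16.3532.
floor(16.3532) = 16.

16


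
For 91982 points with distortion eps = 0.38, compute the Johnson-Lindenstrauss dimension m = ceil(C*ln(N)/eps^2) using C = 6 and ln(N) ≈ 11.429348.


ln(91982) ≈ 11.429348.
eps^2 = 0.38^2 = 0.1444.
C*ln(N)/eps^2 ≈ 6*11.429348/0.1444 ≈ 474.9037.
m = ceil(474.9037) = 475.

475


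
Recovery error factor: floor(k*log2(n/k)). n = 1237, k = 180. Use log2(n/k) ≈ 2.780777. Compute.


log2(n/k) = log2(1237/180) ≈ 2.780777.
k*log2(n/k) ≈ 180*2.780777 = 500.53986.
floor(500.53986) = 500.

500


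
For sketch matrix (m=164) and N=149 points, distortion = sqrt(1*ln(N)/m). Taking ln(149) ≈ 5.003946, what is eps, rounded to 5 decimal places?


ln(149) ≈ 5.003946.
1*ln(N)/m ≈ 1*5.003946/164 ≈ 0.03051187.
eps = sqrt(0.03051187) ≈ 0.1746765 ≈ 0.17468.

0.17468


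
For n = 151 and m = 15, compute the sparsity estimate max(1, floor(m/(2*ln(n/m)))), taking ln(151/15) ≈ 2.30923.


n/m = 151/15.
ln(n/m) ≈ 2.30923.
2*ln(n/m) ≈ 4.61846.
m/(2*ln(n/m)) ≈ 15/4.61846 ≈ 3.2478.
floor = 3.
k_max = max(1, 3) = 3.

3


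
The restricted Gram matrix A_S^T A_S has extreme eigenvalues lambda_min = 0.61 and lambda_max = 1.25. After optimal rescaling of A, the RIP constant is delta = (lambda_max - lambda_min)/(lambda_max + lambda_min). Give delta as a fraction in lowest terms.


lambda_max - lambda_min = 1.25 - 0.61 = 0.64.
lambda_max + lambda_min = 1.25 + 0.61 = 1.86.
delta = 0.64/1.86 = 64/186 = 32/93.

32/93


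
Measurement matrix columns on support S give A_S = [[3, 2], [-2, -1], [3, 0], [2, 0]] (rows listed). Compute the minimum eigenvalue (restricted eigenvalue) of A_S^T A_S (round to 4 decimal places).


A_S^T A_S = [[26, 8], [8, 5]].
trace = 31.
det = 66.
disc = trace^2 - 4*det = 961 - 4*66 = 697.
sqrt(697) ≈ 26.400758.
lam_min = (31 - sqrt(697))/2 ≈ (31 - 26.400758)/2 = 2.299621 ≈ 2.2996.

2.2996


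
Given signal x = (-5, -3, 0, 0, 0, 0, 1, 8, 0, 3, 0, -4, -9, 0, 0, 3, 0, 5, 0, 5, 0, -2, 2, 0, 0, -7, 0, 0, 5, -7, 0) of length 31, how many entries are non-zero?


Non-zero positions: [0, 1, 6, 7, 9, 11, 12, 15, 17, 19, 21, 22, 25, 28, 29].
Sparsity = 15.

15


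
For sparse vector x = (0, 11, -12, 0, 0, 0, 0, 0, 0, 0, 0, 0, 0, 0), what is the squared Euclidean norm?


Non-zero entries: [(1, 11), (2, -12)]
Squares: [121, 144]
||x||_2^2 = sum = 265.

265


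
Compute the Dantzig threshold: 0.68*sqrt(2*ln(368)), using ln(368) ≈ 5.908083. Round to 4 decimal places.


ln(368) ≈ 5.908083.
2*ln(n) ≈ 11.816166.
sqrt(2*ln(n)) ≈ sqrt(11.816166) ≈ 3.437465.
threshold ≈ 0.68*3.437465 = 2.3374762 ≈ 2.3375.

2.3375


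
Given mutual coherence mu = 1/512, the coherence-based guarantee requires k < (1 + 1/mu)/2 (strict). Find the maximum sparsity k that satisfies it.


1/mu = 512.
1 + 1/mu = 513.
(1 + 1/mu)/2 = 256.5 is not an integer, so k_max = floor(256.5) = 256.

256


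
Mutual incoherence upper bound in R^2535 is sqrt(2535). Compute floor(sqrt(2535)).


50^2 = 2500 <= 2535 < 2601 = 51^2, so 50 <= sqrt(2535) < 51.
floor(sqrt(2535)) = 50.

50


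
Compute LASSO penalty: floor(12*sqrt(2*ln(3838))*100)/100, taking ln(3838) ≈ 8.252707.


ln(3838) ≈ 8.252707.
2*ln(n) ≈ 16.505414.
sqrt(2*ln(n)) ≈ sqrt(16.505414) ≈ 4.062686.
lambda ≈ 12*4.062686 = 48.752232.
floor(lambda*100)/100 = 48.75.

48.75


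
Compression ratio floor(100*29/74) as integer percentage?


100*m/n = 100*29/74 ≈ 39.1892.
floor = 39.

39


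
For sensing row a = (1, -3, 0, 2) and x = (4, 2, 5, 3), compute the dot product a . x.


Non-zero terms: ['1*4', '-3*2', '0*5', '2*3']
Products: [4, -6, 0, 6]
y = sum = 4.

4


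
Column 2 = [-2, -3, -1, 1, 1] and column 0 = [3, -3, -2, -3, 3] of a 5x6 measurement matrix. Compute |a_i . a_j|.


Inner product: -2*3 + -3*-3 + -1*-2 + 1*-3 + 1*3
Products: [-6, 9, 2, -3, 3]
Sum = 5.
|dot| = 5.

5


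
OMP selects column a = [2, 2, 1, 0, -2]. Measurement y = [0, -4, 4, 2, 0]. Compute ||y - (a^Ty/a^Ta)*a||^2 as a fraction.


a^T a = 13.
a^T y = -4.
coeff = -4/13 = -4/13.
||r||^2 = 452/13.

452/13


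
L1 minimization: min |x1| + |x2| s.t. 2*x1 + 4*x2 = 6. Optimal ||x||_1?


Axis intercepts:
  x1 = 3, x2 = 0: L1 = 3
  x1 = 0, x2 = 3/2: L1 = 3/2
x* = (0, 3/2)
||x*||_1 = 3/2.

3/2


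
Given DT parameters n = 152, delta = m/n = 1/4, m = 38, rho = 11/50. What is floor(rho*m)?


m = 1/4*152 = 38.
rho = 11/50.
rho*m = 11/50*38 = 8.36.
k = floor(8.36) = 8.

8


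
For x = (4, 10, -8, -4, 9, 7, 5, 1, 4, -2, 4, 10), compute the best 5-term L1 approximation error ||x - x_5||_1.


Sorted |x_i| descending: [10, 10, 9, 8, 7, 5, 4, 4, 4, 4, 2, 1]
Keep top 5: [10, 10, 9, 8, 7]
Tail entries: [5, 4, 4, 4, 4, 2, 1]
L1 error = sum of tail = 24.

24


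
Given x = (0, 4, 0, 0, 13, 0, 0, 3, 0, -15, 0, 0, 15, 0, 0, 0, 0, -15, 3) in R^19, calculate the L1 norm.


Non-zero entries: [(1, 4), (4, 13), (7, 3), (9, -15), (12, 15), (17, -15), (18, 3)]
Absolute values: [4, 13, 3, 15, 15, 15, 3]
||x||_1 = sum = 68.

68


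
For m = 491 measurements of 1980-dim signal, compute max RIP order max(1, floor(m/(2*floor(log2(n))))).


floor(log2(1980)) = 10.
2*10 = 20.
m/(2*floor(log2(n))) = 491/20 ≈ 24.55.
floor = 24.
k = max(1, 24) = 24.

24


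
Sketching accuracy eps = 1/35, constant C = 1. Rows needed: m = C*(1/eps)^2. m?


1/eps = 35.
(1/eps)^2 = 1225.
m = 1*1225 = 1225.

1225


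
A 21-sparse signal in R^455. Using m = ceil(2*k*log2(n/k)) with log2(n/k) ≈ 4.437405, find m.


log2(n/k) = log2(455/21) ≈ 4.437405.
2*k*log2(n/k) ≈ 2*21*4.437405 = 186.37101.
m = ceil(186.37101) = 187.

187


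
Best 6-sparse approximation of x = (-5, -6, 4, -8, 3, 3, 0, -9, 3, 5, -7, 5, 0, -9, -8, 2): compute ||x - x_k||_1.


Sorted |x_i| descending: [9, 9, 8, 8, 7, 6, 5, 5, 5, 4, 3, 3, 3, 2, 0, 0]
Keep top 6: [9, 9, 8, 8, 7, 6]
Tail entries: [5, 5, 5, 4, 3, 3, 3, 2, 0, 0]
L1 error = sum of tail = 30.

30


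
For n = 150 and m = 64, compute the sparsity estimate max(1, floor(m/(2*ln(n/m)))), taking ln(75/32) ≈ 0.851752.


n/m = 150/64 = 75/32.
ln(n/m) ≈ 0.851752.
2*ln(n/m) ≈ 1.703504.
m/(2*ln(n/m)) ≈ 64/1.703504 ≈ 37.5696.
floor = 37.
k_max = max(1, 37) = 37.

37


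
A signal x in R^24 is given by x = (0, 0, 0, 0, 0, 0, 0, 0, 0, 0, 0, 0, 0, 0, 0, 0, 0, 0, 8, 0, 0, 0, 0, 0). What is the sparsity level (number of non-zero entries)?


Non-zero positions: [18].
Sparsity = 1.

1


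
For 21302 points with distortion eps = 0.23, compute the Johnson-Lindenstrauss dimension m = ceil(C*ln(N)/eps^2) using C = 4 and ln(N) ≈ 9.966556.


ln(21302) ≈ 9.966556.
eps^2 = 0.23^2 = 0.0529.
C*ln(N)/eps^2 ≈ 4*9.966556/0.0529 ≈ 753.6148.
m = ceil(753.6148) = 754.

754


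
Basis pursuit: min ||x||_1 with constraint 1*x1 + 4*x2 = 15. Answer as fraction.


Axis intercepts:
  x1 = 15, x2 = 0: L1 = 15
  x1 = 0, x2 = 15/4: L1 = 15/4
x* = (0, 15/4)
||x*||_1 = 15/4.

15/4


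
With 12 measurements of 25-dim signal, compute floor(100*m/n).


100*m/n = 100*12/25 ≈ 48.0.
floor = 48.

48


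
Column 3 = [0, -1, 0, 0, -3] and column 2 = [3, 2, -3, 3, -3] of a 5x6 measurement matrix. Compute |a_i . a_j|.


Inner product: 0*3 + -1*2 + 0*-3 + 0*3 + -3*-3
Products: [0, -2, 0, 0, 9]
Sum = 7.
|dot| = 7.

7


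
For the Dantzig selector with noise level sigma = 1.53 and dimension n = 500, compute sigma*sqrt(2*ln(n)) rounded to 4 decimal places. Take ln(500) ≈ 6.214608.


ln(500) ≈ 6.214608.
2*ln(n) ≈ 12.429216.
sqrt(2*ln(n)) ≈ sqrt(12.429216) ≈ 3.525509.
threshold ≈ 1.53*3.525509 = 5.39402877 ≈ 5.3940.

5.3940


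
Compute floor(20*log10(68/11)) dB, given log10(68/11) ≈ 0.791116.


||x||/||e|| = 68/11.
log10(68/11) ≈ 0.791116.
20*log10(||x||/||e||) ≈ 20*0.791116 = 15.82232.
floor(15.82232) = 15.

15


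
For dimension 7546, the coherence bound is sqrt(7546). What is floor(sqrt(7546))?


86^2 = 7396 <= 7546 < 7569 = 87^2, so 86 <= sqrt(7546) < 87.
floor(sqrt(7546)) = 86.

86


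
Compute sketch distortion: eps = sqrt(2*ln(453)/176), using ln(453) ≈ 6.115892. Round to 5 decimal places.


ln(453) ≈ 6.115892.
2*ln(N)/m ≈ 2*6.115892/176 ≈ 0.06949877.
eps = sqrt(0.06949877) ≈ 0.2636262 ≈ 0.26363.

0.26363


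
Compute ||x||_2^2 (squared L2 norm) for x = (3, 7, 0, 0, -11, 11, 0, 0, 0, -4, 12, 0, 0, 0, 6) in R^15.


Non-zero entries: [(0, 3), (1, 7), (4, -11), (5, 11), (9, -4), (10, 12), (14, 6)]
Squares: [9, 49, 121, 121, 16, 144, 36]
||x||_2^2 = sum = 496.

496


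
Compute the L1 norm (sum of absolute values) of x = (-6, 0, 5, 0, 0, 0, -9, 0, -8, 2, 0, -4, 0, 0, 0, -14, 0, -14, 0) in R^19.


Non-zero entries: [(0, -6), (2, 5), (6, -9), (8, -8), (9, 2), (11, -4), (15, -14), (17, -14)]
Absolute values: [6, 5, 9, 8, 2, 4, 14, 14]
||x||_1 = sum = 62.

62


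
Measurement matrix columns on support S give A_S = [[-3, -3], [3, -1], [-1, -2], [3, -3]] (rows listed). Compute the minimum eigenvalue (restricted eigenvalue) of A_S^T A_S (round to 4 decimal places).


A_S^T A_S = [[28, -1], [-1, 23]].
trace = 51.
det = 643.
disc = trace^2 - 4*det = 2601 - 4*643 = 29.
sqrt(29) ≈ 5.385165.
lam_min = (51 - sqrt(29))/2 ≈ (51 - 5.385165)/2 = 22.8074175 ≈ 22.8074.

22.8074


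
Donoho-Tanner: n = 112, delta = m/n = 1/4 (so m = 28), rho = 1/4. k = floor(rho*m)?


m = 1/4*112 = 28.
rho = 1/4.
rho*m = 1/4*28 = 7.
k = floor(7) = 7.

7


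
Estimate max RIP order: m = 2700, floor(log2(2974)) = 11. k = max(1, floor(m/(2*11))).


floor(log2(2974)) = 11.
2*11 = 22.
m/(2*floor(log2(n))) = 2700/22 ≈ 122.7273.
floor = 122.
k = max(1, 122) = 122.

122


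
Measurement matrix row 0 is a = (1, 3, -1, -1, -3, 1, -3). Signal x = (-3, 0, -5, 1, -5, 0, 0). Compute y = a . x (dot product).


Non-zero terms: ['1*-3', '-1*-5', '-1*1', '-3*-5']
Products: [-3, 5, -1, 15]
y = sum = 16.

16


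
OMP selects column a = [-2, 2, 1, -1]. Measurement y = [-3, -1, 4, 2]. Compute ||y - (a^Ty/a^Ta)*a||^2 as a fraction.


a^T a = 10.
a^T y = 6.
coeff = 6/10 = 3/5.
||r||^2 = 132/5.

132/5


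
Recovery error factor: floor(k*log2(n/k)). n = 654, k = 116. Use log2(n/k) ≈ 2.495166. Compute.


log2(n/k) = log2(654/116) ≈ 2.495166.
k*log2(n/k) ≈ 116*2.495166 = 289.439256.
floor(289.439256) = 289.

289


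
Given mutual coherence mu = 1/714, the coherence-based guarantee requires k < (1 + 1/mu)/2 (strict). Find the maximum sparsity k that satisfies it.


1/mu = 714.
1 + 1/mu = 715.
(1 + 1/mu)/2 = 357.5 is not an integer, so k_max = floor(357.5) = 357.

357


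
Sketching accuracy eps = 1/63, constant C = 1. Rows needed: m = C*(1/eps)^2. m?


1/eps = 63.
(1/eps)^2 = 3969.
m = 1*3969 = 3969.

3969


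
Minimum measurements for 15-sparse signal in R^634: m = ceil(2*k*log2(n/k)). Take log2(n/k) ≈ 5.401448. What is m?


log2(n/k) = log2(634/15) ≈ 5.401448.
2*k*log2(n/k) ≈ 2*15*5.401448 = 162.04344.
m = ceil(162.04344) = 163.

163


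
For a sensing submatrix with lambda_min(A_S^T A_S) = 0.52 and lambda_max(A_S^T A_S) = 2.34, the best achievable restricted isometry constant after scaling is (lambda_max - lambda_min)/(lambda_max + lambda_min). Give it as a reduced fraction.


lambda_max - lambda_min = 2.34 - 0.52 = 1.82.
lambda_max + lambda_min = 2.34 + 0.52 = 2.86.
delta = 1.82/2.86 = 182/286 = 7/11.

7/11


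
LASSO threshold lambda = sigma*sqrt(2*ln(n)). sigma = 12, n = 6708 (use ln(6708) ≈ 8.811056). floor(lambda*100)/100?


ln(6708) ≈ 8.811056.
2*ln(n) ≈ 17.622112.
sqrt(2*ln(n)) ≈ sqrt(17.622112) ≈ 4.19787.
lambda ≈ 12*4.19787 = 50.37444.
floor(lambda*100)/100 = 50.37.

50.37


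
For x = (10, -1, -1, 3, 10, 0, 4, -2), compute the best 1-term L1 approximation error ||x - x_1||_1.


Sorted |x_i| descending: [10, 10, 4, 3, 2, 1, 1, 0]
Keep top 1: [10]
Tail entries: [10, 4, 3, 2, 1, 1, 0]
L1 error = sum of tail = 21.

21


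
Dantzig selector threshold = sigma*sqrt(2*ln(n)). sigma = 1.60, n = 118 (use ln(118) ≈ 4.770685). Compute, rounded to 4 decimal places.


ln(118) ≈ 4.770685.
2*ln(n) ≈ 9.54137.
sqrt(2*ln(n)) ≈ sqrt(9.54137) ≈ 3.088911.
threshold ≈ 1.60*3.088911 = 4.9422576 ≈ 4.9423.

4.9423


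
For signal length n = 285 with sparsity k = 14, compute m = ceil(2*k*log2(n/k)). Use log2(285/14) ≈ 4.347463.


log2(n/k) = log2(285/14) ≈ 4.347463.
2*k*log2(n/k) ≈ 2*14*4.347463 = 121.728964.
m = ceil(121.728964) = 122.

122


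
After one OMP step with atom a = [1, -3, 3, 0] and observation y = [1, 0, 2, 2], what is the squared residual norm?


a^T a = 19.
a^T y = 7.
coeff = 7/19 = 7/19.
||r||^2 = 122/19.

122/19


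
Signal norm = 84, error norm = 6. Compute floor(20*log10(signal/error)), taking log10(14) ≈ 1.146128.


||x||/||e|| = 84/6 = 14.
log10(14) ≈ 1.146128.
20*log10(||x||/||e||) ≈ 20*1.146128 = 22.92256.
floor(22.92256) = 22.

22


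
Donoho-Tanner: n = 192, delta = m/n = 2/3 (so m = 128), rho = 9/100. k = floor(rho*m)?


m = 2/3*192 = 128.
rho = 9/100.
rho*m = 9/100*128 = 11.52.
k = floor(11.52) = 11.

11


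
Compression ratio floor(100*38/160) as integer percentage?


100*m/n = 100*38/160 ≈ 23.75.
floor = 23.

23


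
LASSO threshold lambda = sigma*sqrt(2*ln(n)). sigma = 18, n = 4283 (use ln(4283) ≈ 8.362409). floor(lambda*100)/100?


ln(4283) ≈ 8.362409.
2*ln(n) ≈ 16.724818.
sqrt(2*ln(n)) ≈ sqrt(16.724818) ≈ 4.089599.
lambda ≈ 18*4.089599 = 73.612782.
floor(lambda*100)/100 = 73.61.

73.61


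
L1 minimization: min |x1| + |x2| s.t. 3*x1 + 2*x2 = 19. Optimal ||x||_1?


Axis intercepts:
  x1 = 19/3, x2 = 0: L1 = 19/3
  x1 = 0, x2 = 19/2: L1 = 19/2
x* = (19/3, 0)
||x*||_1 = 19/3.

19/3


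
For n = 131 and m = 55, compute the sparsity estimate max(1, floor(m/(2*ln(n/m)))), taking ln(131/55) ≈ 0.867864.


n/m = 131/55.
ln(n/m) ≈ 0.867864.
2*ln(n/m) ≈ 1.735728.
m/(2*ln(n/m)) ≈ 55/1.735728 ≈ 31.687.
floor = 31.
k_max = max(1, 31) = 31.

31


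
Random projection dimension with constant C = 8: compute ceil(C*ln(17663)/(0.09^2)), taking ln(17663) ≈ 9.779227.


ln(17663) ≈ 9.779227.
eps^2 = 0.09^2 = 0.0081.
C*ln(N)/eps^2 ≈ 8*9.779227/0.0081 ≈ 9658.4958.
m = ceil(9658.4958) = 9659.

9659


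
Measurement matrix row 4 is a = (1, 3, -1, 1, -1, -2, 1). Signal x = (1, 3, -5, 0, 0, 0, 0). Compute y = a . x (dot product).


Non-zero terms: ['1*1', '3*3', '-1*-5']
Products: [1, 9, 5]
y = sum = 15.

15


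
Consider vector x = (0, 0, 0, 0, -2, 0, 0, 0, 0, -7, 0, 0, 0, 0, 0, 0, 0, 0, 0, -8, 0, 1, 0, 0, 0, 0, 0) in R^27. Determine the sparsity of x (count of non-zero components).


Non-zero positions: [4, 9, 19, 21].
Sparsity = 4.

4


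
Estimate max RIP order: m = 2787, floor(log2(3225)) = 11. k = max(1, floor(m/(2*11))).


floor(log2(3225)) = 11.
2*11 = 22.
m/(2*floor(log2(n))) = 2787/22 ≈ 126.6818.
floor = 126.
k = max(1, 126) = 126.

126


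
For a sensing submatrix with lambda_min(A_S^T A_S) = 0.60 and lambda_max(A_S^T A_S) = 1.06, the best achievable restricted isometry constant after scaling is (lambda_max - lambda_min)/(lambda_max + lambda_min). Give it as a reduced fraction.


lambda_max - lambda_min = 1.06 - 0.60 = 0.46.
lambda_max + lambda_min = 1.06 + 0.60 = 1.66.
delta = 0.46/1.66 = 46/166 = 23/83.

23/83


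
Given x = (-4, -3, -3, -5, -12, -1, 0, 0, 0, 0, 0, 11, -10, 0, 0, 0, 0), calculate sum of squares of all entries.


Non-zero entries: [(0, -4), (1, -3), (2, -3), (3, -5), (4, -12), (5, -1), (11, 11), (12, -10)]
Squares: [16, 9, 9, 25, 144, 1, 121, 100]
||x||_2^2 = sum = 425.

425


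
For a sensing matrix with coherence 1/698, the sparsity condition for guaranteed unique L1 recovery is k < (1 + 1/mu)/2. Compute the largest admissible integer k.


1/mu = 698.
1 + 1/mu = 699.
(1 + 1/mu)/2 = 349.5 is not an integer, so k_max = floor(349.5) = 349.

349


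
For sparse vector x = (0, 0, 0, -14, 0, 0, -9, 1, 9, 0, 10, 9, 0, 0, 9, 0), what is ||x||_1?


Non-zero entries: [(3, -14), (6, -9), (7, 1), (8, 9), (10, 10), (11, 9), (14, 9)]
Absolute values: [14, 9, 1, 9, 10, 9, 9]
||x||_1 = sum = 61.

61


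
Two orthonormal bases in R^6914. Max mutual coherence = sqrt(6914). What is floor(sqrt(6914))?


83^2 = 6889 <= 6914 < 7056 = 84^2, so 83 <= sqrt(6914) < 84.
floor(sqrt(6914)) = 83.

83


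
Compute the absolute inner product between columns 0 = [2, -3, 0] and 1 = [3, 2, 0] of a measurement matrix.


Inner product: 2*3 + -3*2 + 0*0
Products: [6, -6, 0]
Sum = 0.
|dot| = 0.

0


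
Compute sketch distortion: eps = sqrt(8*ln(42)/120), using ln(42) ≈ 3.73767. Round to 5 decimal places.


ln(42) ≈ 3.73767.
8*ln(N)/m ≈ 8*3.73767/120 ≈ 0.249178.
eps = sqrt(0.249178) ≈ 0.4991773 ≈ 0.49918.

0.49918


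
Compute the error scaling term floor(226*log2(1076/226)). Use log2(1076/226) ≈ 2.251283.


log2(n/k) = log2(1076/226) ≈ 2.251283.
k*log2(n/k) ≈ 226*2.251283 = 508.789958.
floor(508.789958) = 508.

508


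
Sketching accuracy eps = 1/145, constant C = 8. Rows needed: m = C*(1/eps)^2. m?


1/eps = 145.
(1/eps)^2 = 21025.
m = 8*21025 = 168200.

168200


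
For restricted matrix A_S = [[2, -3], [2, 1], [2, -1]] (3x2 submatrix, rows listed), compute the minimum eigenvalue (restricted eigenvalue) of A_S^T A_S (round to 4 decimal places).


A_S^T A_S = [[12, -6], [-6, 11]].
trace = 23.
det = 96.
disc = trace^2 - 4*det = 529 - 4*96 = 145.
sqrt(145) ≈ 12.041595.
lam_min = (23 - sqrt(145))/2 ≈ (23 - 12.041595)/2 = 5.4792025 ≈ 5.4792.

5.4792


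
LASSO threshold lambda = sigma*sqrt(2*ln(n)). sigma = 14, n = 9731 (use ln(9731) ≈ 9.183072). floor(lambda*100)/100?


ln(9731) ≈ 9.183072.
2*ln(n) ≈ 18.366144.
sqrt(2*ln(n)) ≈ sqrt(18.366144) ≈ 4.285574.
lambda ≈ 14*4.285574 = 59.998036.
floor(lambda*100)/100 = 59.99.

59.99


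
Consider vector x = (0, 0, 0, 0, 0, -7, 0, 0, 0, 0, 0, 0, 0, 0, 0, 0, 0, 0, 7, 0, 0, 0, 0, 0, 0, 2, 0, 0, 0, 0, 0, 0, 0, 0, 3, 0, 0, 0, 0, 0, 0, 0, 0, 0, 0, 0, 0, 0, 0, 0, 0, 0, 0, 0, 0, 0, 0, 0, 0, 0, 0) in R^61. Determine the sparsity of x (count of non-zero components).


Non-zero positions: [5, 18, 25, 34].
Sparsity = 4.

4


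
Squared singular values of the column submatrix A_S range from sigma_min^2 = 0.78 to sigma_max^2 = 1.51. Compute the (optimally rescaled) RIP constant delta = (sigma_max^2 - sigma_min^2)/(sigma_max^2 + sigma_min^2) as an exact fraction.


lambda_max - lambda_min = 1.51 - 0.78 = 0.73.
lambda_max + lambda_min = 1.51 + 0.78 = 2.29.
delta = 0.73/2.29 = 73/229.

73/229


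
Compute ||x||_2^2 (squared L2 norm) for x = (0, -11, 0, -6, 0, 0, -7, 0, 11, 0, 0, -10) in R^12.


Non-zero entries: [(1, -11), (3, -6), (6, -7), (8, 11), (11, -10)]
Squares: [121, 36, 49, 121, 100]
||x||_2^2 = sum = 427.

427


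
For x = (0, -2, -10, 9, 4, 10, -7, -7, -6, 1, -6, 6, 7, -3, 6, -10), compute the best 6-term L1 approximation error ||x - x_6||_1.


Sorted |x_i| descending: [10, 10, 10, 9, 7, 7, 7, 6, 6, 6, 6, 4, 3, 2, 1, 0]
Keep top 6: [10, 10, 10, 9, 7, 7]
Tail entries: [7, 6, 6, 6, 6, 4, 3, 2, 1, 0]
L1 error = sum of tail = 41.

41


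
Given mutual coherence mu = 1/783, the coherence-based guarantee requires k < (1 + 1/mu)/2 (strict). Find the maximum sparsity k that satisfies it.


1/mu = 783.
1 + 1/mu = 784.
(1 + 1/mu)/2 = 392 is an integer and the inequality is strict, so k_max = 392 - 1 = 391.

391


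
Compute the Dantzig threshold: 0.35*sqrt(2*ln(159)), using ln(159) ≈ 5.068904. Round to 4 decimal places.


ln(159) ≈ 5.068904.
2*ln(n) ≈ 10.137808.
sqrt(2*ln(n)) ≈ sqrt(10.137808) ≈ 3.183992.
threshold ≈ 0.35*3.183992 = 1.1143972 ≈ 1.1144.

1.1144


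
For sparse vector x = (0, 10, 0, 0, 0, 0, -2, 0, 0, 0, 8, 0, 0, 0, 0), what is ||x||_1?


Non-zero entries: [(1, 10), (6, -2), (10, 8)]
Absolute values: [10, 2, 8]
||x||_1 = sum = 20.

20


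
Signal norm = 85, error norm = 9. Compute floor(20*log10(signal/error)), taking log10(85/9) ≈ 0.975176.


||x||/||e|| = 85/9.
log10(85/9) ≈ 0.975176.
20*log10(||x||/||e||) ≈ 20*0.975176 = 19.50352.
floor(19.50352) = 19.

19


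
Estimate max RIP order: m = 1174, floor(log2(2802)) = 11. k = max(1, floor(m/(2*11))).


floor(log2(2802)) = 11.
2*11 = 22.
m/(2*floor(log2(n))) = 1174/22 ≈ 53.3636.
floor = 53.
k = max(1, 53) = 53.

53


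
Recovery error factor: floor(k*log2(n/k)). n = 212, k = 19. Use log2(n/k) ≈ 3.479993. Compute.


log2(n/k) = log2(212/19) ≈ 3.479993.
k*log2(n/k) ≈ 19*3.479993 = 66.119867.
floor(66.119867) = 66.

66


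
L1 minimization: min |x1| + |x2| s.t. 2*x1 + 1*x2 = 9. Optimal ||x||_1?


Axis intercepts:
  x1 = 9/2, x2 = 0: L1 = 9/2
  x1 = 0, x2 = 9: L1 = 9
x* = (9/2, 0)
||x*||_1 = 9/2.

9/2


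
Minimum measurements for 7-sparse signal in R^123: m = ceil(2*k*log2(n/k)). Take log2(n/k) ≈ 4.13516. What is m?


log2(n/k) = log2(123/7) ≈ 4.13516.
2*k*log2(n/k) ≈ 2*7*4.13516 = 57.89224.
m = ceil(57.89224) = 58.

58


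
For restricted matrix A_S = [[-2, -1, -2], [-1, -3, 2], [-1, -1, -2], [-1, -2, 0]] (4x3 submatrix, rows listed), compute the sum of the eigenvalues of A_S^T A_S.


Sum of eigenvalues of A_S^T A_S = trace(A_S^T A_S) = sum of squared column norms of A_S.
A_S^T A_S diagonal: [7, 15, 12].
trace = 7 + 15 + 12 = 34.

34


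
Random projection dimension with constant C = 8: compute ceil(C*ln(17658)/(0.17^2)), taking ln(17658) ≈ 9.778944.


ln(17658) ≈ 9.778944.
eps^2 = 0.17^2 = 0.0289.
C*ln(N)/eps^2 ≈ 8*9.778944/0.0289 ≈ 2706.9741.
m = ceil(2706.9741) = 2707.

2707


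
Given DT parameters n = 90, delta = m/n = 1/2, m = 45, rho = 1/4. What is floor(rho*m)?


m = 1/2*90 = 45.
rho = 1/4.
rho*m = 1/4*45 = 11.25.
k = floor(11.25) = 11.

11


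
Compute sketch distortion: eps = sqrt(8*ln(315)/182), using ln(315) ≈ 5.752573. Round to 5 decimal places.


ln(315) ≈ 5.752573.
8*ln(N)/m ≈ 8*5.752573/182 ≈ 0.25286035.
eps = sqrt(0.25286035) ≈ 0.5028522 ≈ 0.50285.

0.50285


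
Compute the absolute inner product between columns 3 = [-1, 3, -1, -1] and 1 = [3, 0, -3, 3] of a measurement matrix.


Inner product: -1*3 + 3*0 + -1*-3 + -1*3
Products: [-3, 0, 3, -3]
Sum = -3.
|dot| = 3.

3


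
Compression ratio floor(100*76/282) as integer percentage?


100*m/n = 100*76/282 ≈ 26.9504.
floor = 26.

26


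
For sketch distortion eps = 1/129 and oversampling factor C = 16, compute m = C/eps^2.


1/eps = 129.
(1/eps)^2 = 16641.
m = 16*16641 = 266256.

266256


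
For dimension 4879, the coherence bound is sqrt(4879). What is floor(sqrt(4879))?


69^2 = 4761 <= 4879 < 4900 = 70^2, so 69 <= sqrt(4879) < 70.
floor(sqrt(4879)) = 69.

69


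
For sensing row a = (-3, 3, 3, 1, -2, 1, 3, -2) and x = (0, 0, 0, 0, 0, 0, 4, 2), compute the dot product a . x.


Non-zero terms: ['3*4', '-2*2']
Products: [12, -4]
y = sum = 8.

8


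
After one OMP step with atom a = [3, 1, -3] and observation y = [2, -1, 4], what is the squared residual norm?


a^T a = 19.
a^T y = -7.
coeff = -7/19 = -7/19.
||r||^2 = 350/19.

350/19


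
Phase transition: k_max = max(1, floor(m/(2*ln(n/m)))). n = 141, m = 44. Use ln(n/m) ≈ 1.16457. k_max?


n/m = 141/44.
ln(n/m) ≈ 1.16457.
2*ln(n/m) ≈ 2.32914.
m/(2*ln(n/m)) ≈ 44/2.32914 ≈ 18.8911.
floor = 18.
k_max = max(1, 18) = 18.

18


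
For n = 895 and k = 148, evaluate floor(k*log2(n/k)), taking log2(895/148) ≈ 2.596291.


log2(n/k) = log2(895/148) ≈ 2.596291.
k*log2(n/k) ≈ 148*2.596291 = 384.251068.
floor(384.251068) = 384.

384


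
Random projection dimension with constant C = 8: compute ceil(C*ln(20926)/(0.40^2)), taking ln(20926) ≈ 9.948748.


ln(20926) ≈ 9.948748.
eps^2 = 0.40^2 = 0.16.
C*ln(N)/eps^2 ≈ 8*9.948748/0.16 ≈ 497.4374.
m = ceil(497.4374) = 498.

498


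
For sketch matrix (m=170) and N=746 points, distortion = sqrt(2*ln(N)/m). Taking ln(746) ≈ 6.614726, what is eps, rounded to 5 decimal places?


ln(746) ≈ 6.614726.
2*ln(N)/m ≈ 2*6.614726/170 ≈ 0.07782031.
eps = sqrt(0.07782031) ≈ 0.2789629 ≈ 0.27896.

0.27896


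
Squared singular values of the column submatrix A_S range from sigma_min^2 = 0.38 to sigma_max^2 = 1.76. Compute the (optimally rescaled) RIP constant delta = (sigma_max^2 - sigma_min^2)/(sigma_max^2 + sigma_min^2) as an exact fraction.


lambda_max - lambda_min = 1.76 - 0.38 = 1.38.
lambda_max + lambda_min = 1.76 + 0.38 = 2.14.
delta = 1.38/2.14 = 138/214 = 69/107.

69/107


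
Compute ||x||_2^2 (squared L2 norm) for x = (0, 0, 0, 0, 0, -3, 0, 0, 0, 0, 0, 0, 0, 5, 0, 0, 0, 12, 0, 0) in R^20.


Non-zero entries: [(5, -3), (13, 5), (17, 12)]
Squares: [9, 25, 144]
||x||_2^2 = sum = 178.

178


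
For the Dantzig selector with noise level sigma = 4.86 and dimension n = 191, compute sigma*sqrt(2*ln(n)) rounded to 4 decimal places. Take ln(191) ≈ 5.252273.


ln(191) ≈ 5.252273.
2*ln(n) ≈ 10.504546.
sqrt(2*ln(n)) ≈ sqrt(10.504546) ≈ 3.241072.
threshold ≈ 4.86*3.241072 = 15.75160992 ≈ 15.7516.

15.7516


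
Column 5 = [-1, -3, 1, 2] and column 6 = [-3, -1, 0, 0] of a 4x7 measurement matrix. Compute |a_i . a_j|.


Inner product: -1*-3 + -3*-1 + 1*0 + 2*0
Products: [3, 3, 0, 0]
Sum = 6.
|dot| = 6.

6


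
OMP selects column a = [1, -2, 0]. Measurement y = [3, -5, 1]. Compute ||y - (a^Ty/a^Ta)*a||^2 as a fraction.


a^T a = 5.
a^T y = 13.
coeff = 13/5 = 13/5.
||r||^2 = 6/5.

6/5


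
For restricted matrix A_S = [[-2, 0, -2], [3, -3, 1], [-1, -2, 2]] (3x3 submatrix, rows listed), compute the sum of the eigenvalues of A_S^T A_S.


Sum of eigenvalues of A_S^T A_S = trace(A_S^T A_S) = sum of squared column norms of A_S.
A_S^T A_S diagonal: [14, 13, 9].
trace = 14 + 13 + 9 = 36.

36


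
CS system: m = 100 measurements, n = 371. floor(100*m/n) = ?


100*m/n = 100*100/371 ≈ 26.9542.
floor = 26.

26


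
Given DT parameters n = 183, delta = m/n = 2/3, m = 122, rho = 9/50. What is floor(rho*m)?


m = 2/3*183 = 122.
rho = 9/50.
rho*m = 9/50*122 = 21.96.
k = floor(21.96) = 21.

21


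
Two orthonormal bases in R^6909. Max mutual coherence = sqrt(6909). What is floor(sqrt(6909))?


83^2 = 6889 <= 6909 < 7056 = 84^2, so 83 <= sqrt(6909) < 84.
floor(sqrt(6909)) = 83.

83


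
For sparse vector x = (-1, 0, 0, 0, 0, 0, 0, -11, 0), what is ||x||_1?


Non-zero entries: [(0, -1), (7, -11)]
Absolute values: [1, 11]
||x||_1 = sum = 12.

12


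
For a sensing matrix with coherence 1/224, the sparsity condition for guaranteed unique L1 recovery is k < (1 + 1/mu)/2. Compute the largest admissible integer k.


1/mu = 224.
1 + 1/mu = 225.
(1 + 1/mu)/2 = 112.5 is not an integer, so k_max = floor(112.5) = 112.

112


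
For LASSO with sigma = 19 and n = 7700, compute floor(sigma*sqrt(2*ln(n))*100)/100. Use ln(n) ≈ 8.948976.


ln(7700) ≈ 8.948976.
2*ln(n) ≈ 17.897952.
sqrt(2*ln(n)) ≈ sqrt(17.897952) ≈ 4.230597.
lambda ≈ 19*4.230597 = 80.381343.
floor(lambda*100)/100 = 80.38.

80.38


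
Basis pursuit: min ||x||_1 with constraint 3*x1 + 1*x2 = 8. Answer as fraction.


Axis intercepts:
  x1 = 8/3, x2 = 0: L1 = 8/3
  x1 = 0, x2 = 8: L1 = 8
x* = (8/3, 0)
||x*||_1 = 8/3.

8/3


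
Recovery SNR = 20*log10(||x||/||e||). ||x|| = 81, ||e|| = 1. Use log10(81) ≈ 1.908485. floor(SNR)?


||x||/||e|| = 81/1 = 81.
log10(81) ≈ 1.908485.
20*log10(||x||/||e||) ≈ 20*1.908485 = 38.1697.
floor(38.1697) = 38.

38


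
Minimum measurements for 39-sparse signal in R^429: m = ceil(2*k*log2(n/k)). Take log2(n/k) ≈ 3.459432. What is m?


log2(n/k) = log2(429/39) ≈ 3.459432.
2*k*log2(n/k) ≈ 2*39*3.459432 = 269.835696.
m = ceil(269.835696) = 270.

270


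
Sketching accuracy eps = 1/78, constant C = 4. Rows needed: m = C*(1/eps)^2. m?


1/eps = 78.
(1/eps)^2 = 6084.
m = 4*6084 = 24336.

24336


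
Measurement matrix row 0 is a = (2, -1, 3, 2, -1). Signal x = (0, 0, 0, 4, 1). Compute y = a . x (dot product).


Non-zero terms: ['2*4', '-1*1']
Products: [8, -1]
y = sum = 7.

7


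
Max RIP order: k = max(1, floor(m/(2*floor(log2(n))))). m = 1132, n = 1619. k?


floor(log2(1619)) = 10.
2*10 = 20.
m/(2*floor(log2(n))) = 1132/20 ≈ 56.6.
floor = 56.
k = max(1, 56) = 56.

56


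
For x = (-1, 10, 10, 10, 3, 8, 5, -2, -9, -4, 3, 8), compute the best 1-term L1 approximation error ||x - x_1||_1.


Sorted |x_i| descending: [10, 10, 10, 9, 8, 8, 5, 4, 3, 3, 2, 1]
Keep top 1: [10]
Tail entries: [10, 10, 9, 8, 8, 5, 4, 3, 3, 2, 1]
L1 error = sum of tail = 63.

63


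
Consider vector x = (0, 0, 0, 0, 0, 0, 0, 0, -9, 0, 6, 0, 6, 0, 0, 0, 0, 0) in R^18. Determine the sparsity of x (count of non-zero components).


Non-zero positions: [8, 10, 12].
Sparsity = 3.

3


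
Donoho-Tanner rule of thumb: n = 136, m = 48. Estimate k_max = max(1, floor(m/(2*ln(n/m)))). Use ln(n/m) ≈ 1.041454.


n/m = 136/48 = 17/6.
ln(n/m) ≈ 1.041454.
2*ln(n/m) ≈ 2.082908.
m/(2*ln(n/m)) ≈ 48/2.082908 ≈ 23.0447.
floor = 23.
k_max = max(1, 23) = 23.

23


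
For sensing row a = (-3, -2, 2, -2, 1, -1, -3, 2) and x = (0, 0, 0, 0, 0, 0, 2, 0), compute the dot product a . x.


Non-zero terms: ['-3*2']
Products: [-6]
y = sum = -6.

-6


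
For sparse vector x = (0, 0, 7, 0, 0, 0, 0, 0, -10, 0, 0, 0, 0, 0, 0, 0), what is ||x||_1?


Non-zero entries: [(2, 7), (8, -10)]
Absolute values: [7, 10]
||x||_1 = sum = 17.

17
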